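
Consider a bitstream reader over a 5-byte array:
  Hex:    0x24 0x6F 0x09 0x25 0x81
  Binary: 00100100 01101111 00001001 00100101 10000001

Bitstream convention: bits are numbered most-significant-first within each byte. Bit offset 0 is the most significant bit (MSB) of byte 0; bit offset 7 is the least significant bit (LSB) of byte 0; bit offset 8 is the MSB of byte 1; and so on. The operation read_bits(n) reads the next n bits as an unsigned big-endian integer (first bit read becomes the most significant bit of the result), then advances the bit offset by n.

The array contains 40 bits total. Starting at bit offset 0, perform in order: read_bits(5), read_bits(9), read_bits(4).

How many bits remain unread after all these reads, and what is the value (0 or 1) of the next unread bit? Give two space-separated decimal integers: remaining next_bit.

Read 1: bits[0:5] width=5 -> value=4 (bin 00100); offset now 5 = byte 0 bit 5; 35 bits remain
Read 2: bits[5:14] width=9 -> value=283 (bin 100011011); offset now 14 = byte 1 bit 6; 26 bits remain
Read 3: bits[14:18] width=4 -> value=12 (bin 1100); offset now 18 = byte 2 bit 2; 22 bits remain

Answer: 22 0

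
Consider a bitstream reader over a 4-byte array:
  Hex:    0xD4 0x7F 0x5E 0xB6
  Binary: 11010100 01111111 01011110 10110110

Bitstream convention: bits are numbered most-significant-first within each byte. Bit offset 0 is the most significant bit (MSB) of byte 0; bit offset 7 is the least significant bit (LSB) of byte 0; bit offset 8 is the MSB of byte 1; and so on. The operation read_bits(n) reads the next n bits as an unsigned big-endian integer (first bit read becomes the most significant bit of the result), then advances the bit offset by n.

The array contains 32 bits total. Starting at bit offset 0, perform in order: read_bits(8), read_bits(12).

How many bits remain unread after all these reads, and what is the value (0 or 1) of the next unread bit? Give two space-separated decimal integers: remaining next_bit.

Read 1: bits[0:8] width=8 -> value=212 (bin 11010100); offset now 8 = byte 1 bit 0; 24 bits remain
Read 2: bits[8:20] width=12 -> value=2037 (bin 011111110101); offset now 20 = byte 2 bit 4; 12 bits remain

Answer: 12 1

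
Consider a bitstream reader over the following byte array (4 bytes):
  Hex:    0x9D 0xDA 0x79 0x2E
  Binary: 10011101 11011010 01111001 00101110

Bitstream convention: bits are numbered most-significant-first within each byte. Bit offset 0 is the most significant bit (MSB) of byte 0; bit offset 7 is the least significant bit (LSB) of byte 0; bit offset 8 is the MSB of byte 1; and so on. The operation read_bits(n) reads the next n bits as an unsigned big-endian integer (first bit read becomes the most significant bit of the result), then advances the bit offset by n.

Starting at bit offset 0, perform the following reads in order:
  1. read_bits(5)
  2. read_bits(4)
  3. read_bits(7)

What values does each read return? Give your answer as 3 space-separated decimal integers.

Read 1: bits[0:5] width=5 -> value=19 (bin 10011); offset now 5 = byte 0 bit 5; 27 bits remain
Read 2: bits[5:9] width=4 -> value=11 (bin 1011); offset now 9 = byte 1 bit 1; 23 bits remain
Read 3: bits[9:16] width=7 -> value=90 (bin 1011010); offset now 16 = byte 2 bit 0; 16 bits remain

Answer: 19 11 90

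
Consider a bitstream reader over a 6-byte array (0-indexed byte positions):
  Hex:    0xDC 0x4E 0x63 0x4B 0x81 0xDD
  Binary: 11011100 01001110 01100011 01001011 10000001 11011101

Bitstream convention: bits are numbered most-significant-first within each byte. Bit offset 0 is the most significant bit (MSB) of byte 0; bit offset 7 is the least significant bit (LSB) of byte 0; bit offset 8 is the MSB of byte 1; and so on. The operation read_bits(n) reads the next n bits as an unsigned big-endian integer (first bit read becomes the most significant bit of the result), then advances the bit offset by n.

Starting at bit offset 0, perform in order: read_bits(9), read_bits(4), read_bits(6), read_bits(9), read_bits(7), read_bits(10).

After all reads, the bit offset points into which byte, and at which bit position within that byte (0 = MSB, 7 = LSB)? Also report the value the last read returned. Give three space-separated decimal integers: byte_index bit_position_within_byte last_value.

Read 1: bits[0:9] width=9 -> value=440 (bin 110111000); offset now 9 = byte 1 bit 1; 39 bits remain
Read 2: bits[9:13] width=4 -> value=9 (bin 1001); offset now 13 = byte 1 bit 5; 35 bits remain
Read 3: bits[13:19] width=6 -> value=51 (bin 110011); offset now 19 = byte 2 bit 3; 29 bits remain
Read 4: bits[19:28] width=9 -> value=52 (bin 000110100); offset now 28 = byte 3 bit 4; 20 bits remain
Read 5: bits[28:35] width=7 -> value=92 (bin 1011100); offset now 35 = byte 4 bit 3; 13 bits remain
Read 6: bits[35:45] width=10 -> value=59 (bin 0000111011); offset now 45 = byte 5 bit 5; 3 bits remain

Answer: 5 5 59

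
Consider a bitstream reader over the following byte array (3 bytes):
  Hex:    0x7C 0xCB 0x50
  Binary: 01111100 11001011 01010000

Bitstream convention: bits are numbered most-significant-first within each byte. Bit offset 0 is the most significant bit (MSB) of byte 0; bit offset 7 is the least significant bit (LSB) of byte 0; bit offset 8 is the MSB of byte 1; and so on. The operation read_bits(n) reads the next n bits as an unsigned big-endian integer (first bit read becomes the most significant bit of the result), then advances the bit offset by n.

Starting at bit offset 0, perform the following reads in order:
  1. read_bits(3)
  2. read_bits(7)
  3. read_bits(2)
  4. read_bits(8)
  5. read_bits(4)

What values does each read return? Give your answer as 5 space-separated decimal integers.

Read 1: bits[0:3] width=3 -> value=3 (bin 011); offset now 3 = byte 0 bit 3; 21 bits remain
Read 2: bits[3:10] width=7 -> value=115 (bin 1110011); offset now 10 = byte 1 bit 2; 14 bits remain
Read 3: bits[10:12] width=2 -> value=0 (bin 00); offset now 12 = byte 1 bit 4; 12 bits remain
Read 4: bits[12:20] width=8 -> value=181 (bin 10110101); offset now 20 = byte 2 bit 4; 4 bits remain
Read 5: bits[20:24] width=4 -> value=0 (bin 0000); offset now 24 = byte 3 bit 0; 0 bits remain

Answer: 3 115 0 181 0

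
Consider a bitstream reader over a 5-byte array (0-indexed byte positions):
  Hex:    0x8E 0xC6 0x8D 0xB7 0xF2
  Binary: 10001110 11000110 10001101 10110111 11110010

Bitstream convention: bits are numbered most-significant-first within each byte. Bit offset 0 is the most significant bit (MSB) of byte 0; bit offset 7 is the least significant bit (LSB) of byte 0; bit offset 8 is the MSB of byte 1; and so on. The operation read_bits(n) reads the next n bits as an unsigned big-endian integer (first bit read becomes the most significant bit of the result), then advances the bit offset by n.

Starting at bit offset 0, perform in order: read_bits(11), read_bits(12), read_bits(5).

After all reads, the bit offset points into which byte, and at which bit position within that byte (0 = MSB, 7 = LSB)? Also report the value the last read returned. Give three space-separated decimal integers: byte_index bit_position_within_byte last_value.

Answer: 3 4 27

Derivation:
Read 1: bits[0:11] width=11 -> value=1142 (bin 10001110110); offset now 11 = byte 1 bit 3; 29 bits remain
Read 2: bits[11:23] width=12 -> value=838 (bin 001101000110); offset now 23 = byte 2 bit 7; 17 bits remain
Read 3: bits[23:28] width=5 -> value=27 (bin 11011); offset now 28 = byte 3 bit 4; 12 bits remain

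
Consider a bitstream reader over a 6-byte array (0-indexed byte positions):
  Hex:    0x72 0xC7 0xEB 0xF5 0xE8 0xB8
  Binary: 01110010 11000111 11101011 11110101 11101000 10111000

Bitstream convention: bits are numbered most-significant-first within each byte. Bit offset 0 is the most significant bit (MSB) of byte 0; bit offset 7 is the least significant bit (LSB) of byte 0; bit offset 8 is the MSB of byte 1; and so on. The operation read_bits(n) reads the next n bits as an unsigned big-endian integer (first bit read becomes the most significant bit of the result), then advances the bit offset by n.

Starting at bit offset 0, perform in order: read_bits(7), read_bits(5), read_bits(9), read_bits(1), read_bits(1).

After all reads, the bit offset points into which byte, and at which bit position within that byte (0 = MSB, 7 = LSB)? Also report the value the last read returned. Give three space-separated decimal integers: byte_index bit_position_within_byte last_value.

Read 1: bits[0:7] width=7 -> value=57 (bin 0111001); offset now 7 = byte 0 bit 7; 41 bits remain
Read 2: bits[7:12] width=5 -> value=12 (bin 01100); offset now 12 = byte 1 bit 4; 36 bits remain
Read 3: bits[12:21] width=9 -> value=253 (bin 011111101); offset now 21 = byte 2 bit 5; 27 bits remain
Read 4: bits[21:22] width=1 -> value=0 (bin 0); offset now 22 = byte 2 bit 6; 26 bits remain
Read 5: bits[22:23] width=1 -> value=1 (bin 1); offset now 23 = byte 2 bit 7; 25 bits remain

Answer: 2 7 1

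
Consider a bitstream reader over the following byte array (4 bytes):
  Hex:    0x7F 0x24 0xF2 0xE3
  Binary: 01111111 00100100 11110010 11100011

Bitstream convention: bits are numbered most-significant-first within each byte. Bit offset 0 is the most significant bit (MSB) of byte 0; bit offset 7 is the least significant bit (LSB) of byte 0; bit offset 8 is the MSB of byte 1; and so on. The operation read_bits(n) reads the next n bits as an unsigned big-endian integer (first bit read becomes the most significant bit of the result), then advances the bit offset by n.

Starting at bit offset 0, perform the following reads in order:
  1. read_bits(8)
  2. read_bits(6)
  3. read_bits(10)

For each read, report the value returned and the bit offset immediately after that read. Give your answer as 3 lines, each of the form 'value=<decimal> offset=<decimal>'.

Read 1: bits[0:8] width=8 -> value=127 (bin 01111111); offset now 8 = byte 1 bit 0; 24 bits remain
Read 2: bits[8:14] width=6 -> value=9 (bin 001001); offset now 14 = byte 1 bit 6; 18 bits remain
Read 3: bits[14:24] width=10 -> value=242 (bin 0011110010); offset now 24 = byte 3 bit 0; 8 bits remain

Answer: value=127 offset=8
value=9 offset=14
value=242 offset=24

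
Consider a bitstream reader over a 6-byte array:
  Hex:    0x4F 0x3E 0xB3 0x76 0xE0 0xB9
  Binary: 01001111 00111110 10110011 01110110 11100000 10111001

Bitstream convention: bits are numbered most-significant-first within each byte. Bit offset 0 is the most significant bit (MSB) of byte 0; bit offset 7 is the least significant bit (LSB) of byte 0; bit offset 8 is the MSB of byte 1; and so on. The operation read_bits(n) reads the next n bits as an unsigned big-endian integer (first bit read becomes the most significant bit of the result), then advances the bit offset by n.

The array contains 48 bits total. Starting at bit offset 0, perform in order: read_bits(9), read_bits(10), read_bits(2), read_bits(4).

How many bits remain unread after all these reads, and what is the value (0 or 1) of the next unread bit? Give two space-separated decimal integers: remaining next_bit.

Answer: 23 1

Derivation:
Read 1: bits[0:9] width=9 -> value=158 (bin 010011110); offset now 9 = byte 1 bit 1; 39 bits remain
Read 2: bits[9:19] width=10 -> value=501 (bin 0111110101); offset now 19 = byte 2 bit 3; 29 bits remain
Read 3: bits[19:21] width=2 -> value=2 (bin 10); offset now 21 = byte 2 bit 5; 27 bits remain
Read 4: bits[21:25] width=4 -> value=6 (bin 0110); offset now 25 = byte 3 bit 1; 23 bits remain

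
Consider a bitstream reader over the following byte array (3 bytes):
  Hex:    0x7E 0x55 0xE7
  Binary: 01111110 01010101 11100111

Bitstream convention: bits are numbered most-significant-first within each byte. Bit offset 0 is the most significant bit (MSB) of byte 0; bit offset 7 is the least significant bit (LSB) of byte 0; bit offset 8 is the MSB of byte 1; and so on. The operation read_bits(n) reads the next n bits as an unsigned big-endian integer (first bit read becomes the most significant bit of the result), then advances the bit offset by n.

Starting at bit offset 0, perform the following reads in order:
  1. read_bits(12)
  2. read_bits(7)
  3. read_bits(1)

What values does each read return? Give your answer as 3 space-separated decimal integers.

Answer: 2021 47 0

Derivation:
Read 1: bits[0:12] width=12 -> value=2021 (bin 011111100101); offset now 12 = byte 1 bit 4; 12 bits remain
Read 2: bits[12:19] width=7 -> value=47 (bin 0101111); offset now 19 = byte 2 bit 3; 5 bits remain
Read 3: bits[19:20] width=1 -> value=0 (bin 0); offset now 20 = byte 2 bit 4; 4 bits remain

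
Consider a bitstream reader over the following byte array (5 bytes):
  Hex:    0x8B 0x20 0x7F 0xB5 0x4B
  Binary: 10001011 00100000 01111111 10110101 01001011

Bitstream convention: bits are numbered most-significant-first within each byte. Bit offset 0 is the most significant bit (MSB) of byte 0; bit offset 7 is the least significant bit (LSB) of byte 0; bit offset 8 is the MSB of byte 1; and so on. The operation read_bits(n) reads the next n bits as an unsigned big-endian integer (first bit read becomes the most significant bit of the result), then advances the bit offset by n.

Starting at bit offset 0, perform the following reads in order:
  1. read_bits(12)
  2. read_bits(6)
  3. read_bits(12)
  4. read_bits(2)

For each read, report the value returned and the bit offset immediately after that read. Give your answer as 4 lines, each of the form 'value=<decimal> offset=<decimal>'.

Answer: value=2226 offset=12
value=1 offset=18
value=4077 offset=30
value=1 offset=32

Derivation:
Read 1: bits[0:12] width=12 -> value=2226 (bin 100010110010); offset now 12 = byte 1 bit 4; 28 bits remain
Read 2: bits[12:18] width=6 -> value=1 (bin 000001); offset now 18 = byte 2 bit 2; 22 bits remain
Read 3: bits[18:30] width=12 -> value=4077 (bin 111111101101); offset now 30 = byte 3 bit 6; 10 bits remain
Read 4: bits[30:32] width=2 -> value=1 (bin 01); offset now 32 = byte 4 bit 0; 8 bits remain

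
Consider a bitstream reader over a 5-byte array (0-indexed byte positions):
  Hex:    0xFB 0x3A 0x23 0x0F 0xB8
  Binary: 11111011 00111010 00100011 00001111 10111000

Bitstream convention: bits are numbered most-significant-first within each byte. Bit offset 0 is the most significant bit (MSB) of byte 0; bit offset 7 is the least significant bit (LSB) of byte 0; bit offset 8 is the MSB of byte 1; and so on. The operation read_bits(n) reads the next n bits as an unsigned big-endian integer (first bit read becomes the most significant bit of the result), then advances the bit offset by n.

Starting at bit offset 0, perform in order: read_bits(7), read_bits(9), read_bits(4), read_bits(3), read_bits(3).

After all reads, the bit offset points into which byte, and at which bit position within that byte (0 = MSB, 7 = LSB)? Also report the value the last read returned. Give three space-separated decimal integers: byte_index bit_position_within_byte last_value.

Answer: 3 2 4

Derivation:
Read 1: bits[0:7] width=7 -> value=125 (bin 1111101); offset now 7 = byte 0 bit 7; 33 bits remain
Read 2: bits[7:16] width=9 -> value=314 (bin 100111010); offset now 16 = byte 2 bit 0; 24 bits remain
Read 3: bits[16:20] width=4 -> value=2 (bin 0010); offset now 20 = byte 2 bit 4; 20 bits remain
Read 4: bits[20:23] width=3 -> value=1 (bin 001); offset now 23 = byte 2 bit 7; 17 bits remain
Read 5: bits[23:26] width=3 -> value=4 (bin 100); offset now 26 = byte 3 bit 2; 14 bits remain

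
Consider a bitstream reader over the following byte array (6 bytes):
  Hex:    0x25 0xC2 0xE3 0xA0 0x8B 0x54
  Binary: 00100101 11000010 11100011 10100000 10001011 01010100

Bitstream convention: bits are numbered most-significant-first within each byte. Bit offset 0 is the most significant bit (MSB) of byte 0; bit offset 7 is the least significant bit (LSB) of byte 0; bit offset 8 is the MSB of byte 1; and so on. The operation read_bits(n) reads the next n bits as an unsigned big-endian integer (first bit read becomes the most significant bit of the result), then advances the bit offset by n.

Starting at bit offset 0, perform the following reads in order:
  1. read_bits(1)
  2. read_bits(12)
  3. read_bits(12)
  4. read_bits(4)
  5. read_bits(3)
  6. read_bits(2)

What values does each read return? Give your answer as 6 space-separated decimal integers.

Answer: 0 1208 1479 4 0 2

Derivation:
Read 1: bits[0:1] width=1 -> value=0 (bin 0); offset now 1 = byte 0 bit 1; 47 bits remain
Read 2: bits[1:13] width=12 -> value=1208 (bin 010010111000); offset now 13 = byte 1 bit 5; 35 bits remain
Read 3: bits[13:25] width=12 -> value=1479 (bin 010111000111); offset now 25 = byte 3 bit 1; 23 bits remain
Read 4: bits[25:29] width=4 -> value=4 (bin 0100); offset now 29 = byte 3 bit 5; 19 bits remain
Read 5: bits[29:32] width=3 -> value=0 (bin 000); offset now 32 = byte 4 bit 0; 16 bits remain
Read 6: bits[32:34] width=2 -> value=2 (bin 10); offset now 34 = byte 4 bit 2; 14 bits remain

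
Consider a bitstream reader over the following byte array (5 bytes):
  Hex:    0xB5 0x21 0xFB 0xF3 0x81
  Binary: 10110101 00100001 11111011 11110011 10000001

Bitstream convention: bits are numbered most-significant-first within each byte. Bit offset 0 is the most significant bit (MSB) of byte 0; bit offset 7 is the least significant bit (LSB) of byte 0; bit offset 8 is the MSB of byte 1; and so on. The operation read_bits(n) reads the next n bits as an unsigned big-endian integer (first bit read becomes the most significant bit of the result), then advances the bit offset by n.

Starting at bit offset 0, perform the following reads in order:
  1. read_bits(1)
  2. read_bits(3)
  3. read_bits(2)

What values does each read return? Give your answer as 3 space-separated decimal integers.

Answer: 1 3 1

Derivation:
Read 1: bits[0:1] width=1 -> value=1 (bin 1); offset now 1 = byte 0 bit 1; 39 bits remain
Read 2: bits[1:4] width=3 -> value=3 (bin 011); offset now 4 = byte 0 bit 4; 36 bits remain
Read 3: bits[4:6] width=2 -> value=1 (bin 01); offset now 6 = byte 0 bit 6; 34 bits remain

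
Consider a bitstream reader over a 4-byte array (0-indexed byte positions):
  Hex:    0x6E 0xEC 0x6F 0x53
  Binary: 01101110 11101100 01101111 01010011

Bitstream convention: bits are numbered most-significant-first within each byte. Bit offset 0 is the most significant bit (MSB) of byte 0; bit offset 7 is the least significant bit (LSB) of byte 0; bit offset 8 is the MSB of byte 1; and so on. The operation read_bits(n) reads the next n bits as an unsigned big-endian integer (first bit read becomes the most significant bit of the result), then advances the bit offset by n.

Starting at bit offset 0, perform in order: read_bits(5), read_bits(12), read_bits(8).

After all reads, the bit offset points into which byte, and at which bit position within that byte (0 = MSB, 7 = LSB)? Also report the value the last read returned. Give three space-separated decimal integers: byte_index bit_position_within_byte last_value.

Answer: 3 1 222

Derivation:
Read 1: bits[0:5] width=5 -> value=13 (bin 01101); offset now 5 = byte 0 bit 5; 27 bits remain
Read 2: bits[5:17] width=12 -> value=3544 (bin 110111011000); offset now 17 = byte 2 bit 1; 15 bits remain
Read 3: bits[17:25] width=8 -> value=222 (bin 11011110); offset now 25 = byte 3 bit 1; 7 bits remain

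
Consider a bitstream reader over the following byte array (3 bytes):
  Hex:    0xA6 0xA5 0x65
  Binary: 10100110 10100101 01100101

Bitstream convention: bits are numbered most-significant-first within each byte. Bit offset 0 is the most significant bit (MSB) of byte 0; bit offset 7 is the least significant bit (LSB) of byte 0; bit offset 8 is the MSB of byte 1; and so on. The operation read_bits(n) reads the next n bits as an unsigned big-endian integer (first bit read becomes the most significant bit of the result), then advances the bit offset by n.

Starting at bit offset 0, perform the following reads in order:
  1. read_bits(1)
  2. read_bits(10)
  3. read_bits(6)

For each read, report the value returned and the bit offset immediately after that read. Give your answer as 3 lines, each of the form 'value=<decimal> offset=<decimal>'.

Read 1: bits[0:1] width=1 -> value=1 (bin 1); offset now 1 = byte 0 bit 1; 23 bits remain
Read 2: bits[1:11] width=10 -> value=309 (bin 0100110101); offset now 11 = byte 1 bit 3; 13 bits remain
Read 3: bits[11:17] width=6 -> value=10 (bin 001010); offset now 17 = byte 2 bit 1; 7 bits remain

Answer: value=1 offset=1
value=309 offset=11
value=10 offset=17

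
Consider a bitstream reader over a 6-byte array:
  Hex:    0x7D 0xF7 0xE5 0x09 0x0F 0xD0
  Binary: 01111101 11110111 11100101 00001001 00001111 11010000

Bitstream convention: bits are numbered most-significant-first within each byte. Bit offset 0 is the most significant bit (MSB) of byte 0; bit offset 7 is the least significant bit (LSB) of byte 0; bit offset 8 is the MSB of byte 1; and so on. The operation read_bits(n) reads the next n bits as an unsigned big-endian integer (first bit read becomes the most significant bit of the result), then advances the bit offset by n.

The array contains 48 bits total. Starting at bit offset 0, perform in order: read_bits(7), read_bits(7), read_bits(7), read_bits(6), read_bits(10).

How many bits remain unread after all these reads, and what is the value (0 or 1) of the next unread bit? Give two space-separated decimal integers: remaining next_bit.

Answer: 11 1

Derivation:
Read 1: bits[0:7] width=7 -> value=62 (bin 0111110); offset now 7 = byte 0 bit 7; 41 bits remain
Read 2: bits[7:14] width=7 -> value=125 (bin 1111101); offset now 14 = byte 1 bit 6; 34 bits remain
Read 3: bits[14:21] width=7 -> value=124 (bin 1111100); offset now 21 = byte 2 bit 5; 27 bits remain
Read 4: bits[21:27] width=6 -> value=40 (bin 101000); offset now 27 = byte 3 bit 3; 21 bits remain
Read 5: bits[27:37] width=10 -> value=289 (bin 0100100001); offset now 37 = byte 4 bit 5; 11 bits remain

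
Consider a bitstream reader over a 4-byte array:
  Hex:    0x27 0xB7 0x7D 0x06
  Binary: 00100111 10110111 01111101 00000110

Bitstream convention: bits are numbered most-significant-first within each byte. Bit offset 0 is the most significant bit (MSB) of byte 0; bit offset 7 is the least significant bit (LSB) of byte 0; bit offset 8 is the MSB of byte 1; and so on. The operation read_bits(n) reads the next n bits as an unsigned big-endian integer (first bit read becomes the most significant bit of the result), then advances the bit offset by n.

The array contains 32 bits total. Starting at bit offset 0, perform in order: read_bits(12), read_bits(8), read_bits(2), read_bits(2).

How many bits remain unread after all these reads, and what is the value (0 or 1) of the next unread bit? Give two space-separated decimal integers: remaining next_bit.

Answer: 8 0

Derivation:
Read 1: bits[0:12] width=12 -> value=635 (bin 001001111011); offset now 12 = byte 1 bit 4; 20 bits remain
Read 2: bits[12:20] width=8 -> value=119 (bin 01110111); offset now 20 = byte 2 bit 4; 12 bits remain
Read 3: bits[20:22] width=2 -> value=3 (bin 11); offset now 22 = byte 2 bit 6; 10 bits remain
Read 4: bits[22:24] width=2 -> value=1 (bin 01); offset now 24 = byte 3 bit 0; 8 bits remain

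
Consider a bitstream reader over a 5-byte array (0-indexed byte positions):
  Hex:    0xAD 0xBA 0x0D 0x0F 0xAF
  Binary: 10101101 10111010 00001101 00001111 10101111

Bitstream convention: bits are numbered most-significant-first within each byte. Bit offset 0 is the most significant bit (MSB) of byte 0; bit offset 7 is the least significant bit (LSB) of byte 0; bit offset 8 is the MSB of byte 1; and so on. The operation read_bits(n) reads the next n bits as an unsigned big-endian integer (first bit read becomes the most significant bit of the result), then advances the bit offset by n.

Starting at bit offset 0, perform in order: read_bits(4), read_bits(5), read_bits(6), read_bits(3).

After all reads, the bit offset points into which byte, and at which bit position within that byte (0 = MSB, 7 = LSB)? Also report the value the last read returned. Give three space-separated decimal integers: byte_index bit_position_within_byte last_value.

Answer: 2 2 0

Derivation:
Read 1: bits[0:4] width=4 -> value=10 (bin 1010); offset now 4 = byte 0 bit 4; 36 bits remain
Read 2: bits[4:9] width=5 -> value=27 (bin 11011); offset now 9 = byte 1 bit 1; 31 bits remain
Read 3: bits[9:15] width=6 -> value=29 (bin 011101); offset now 15 = byte 1 bit 7; 25 bits remain
Read 4: bits[15:18] width=3 -> value=0 (bin 000); offset now 18 = byte 2 bit 2; 22 bits remain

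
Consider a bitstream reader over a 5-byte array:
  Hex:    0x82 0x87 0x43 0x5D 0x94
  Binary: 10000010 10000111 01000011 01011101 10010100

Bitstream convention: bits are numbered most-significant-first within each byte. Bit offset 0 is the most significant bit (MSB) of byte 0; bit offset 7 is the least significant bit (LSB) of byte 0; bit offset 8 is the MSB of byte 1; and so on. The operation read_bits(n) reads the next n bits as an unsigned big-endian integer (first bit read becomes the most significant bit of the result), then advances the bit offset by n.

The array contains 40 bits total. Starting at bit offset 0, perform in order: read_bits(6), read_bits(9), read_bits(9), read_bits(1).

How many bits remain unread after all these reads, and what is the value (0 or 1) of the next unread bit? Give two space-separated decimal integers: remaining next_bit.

Answer: 15 1

Derivation:
Read 1: bits[0:6] width=6 -> value=32 (bin 100000); offset now 6 = byte 0 bit 6; 34 bits remain
Read 2: bits[6:15] width=9 -> value=323 (bin 101000011); offset now 15 = byte 1 bit 7; 25 bits remain
Read 3: bits[15:24] width=9 -> value=323 (bin 101000011); offset now 24 = byte 3 bit 0; 16 bits remain
Read 4: bits[24:25] width=1 -> value=0 (bin 0); offset now 25 = byte 3 bit 1; 15 bits remain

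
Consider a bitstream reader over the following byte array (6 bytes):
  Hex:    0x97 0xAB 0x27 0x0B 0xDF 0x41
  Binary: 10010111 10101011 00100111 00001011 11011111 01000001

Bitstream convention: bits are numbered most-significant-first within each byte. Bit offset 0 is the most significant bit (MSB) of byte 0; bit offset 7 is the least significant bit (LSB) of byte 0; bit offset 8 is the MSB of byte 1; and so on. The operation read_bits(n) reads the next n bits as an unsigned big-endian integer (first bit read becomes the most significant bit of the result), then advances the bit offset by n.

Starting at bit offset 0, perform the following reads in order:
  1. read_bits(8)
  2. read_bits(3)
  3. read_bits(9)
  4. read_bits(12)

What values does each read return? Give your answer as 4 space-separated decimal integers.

Answer: 151 5 178 1803

Derivation:
Read 1: bits[0:8] width=8 -> value=151 (bin 10010111); offset now 8 = byte 1 bit 0; 40 bits remain
Read 2: bits[8:11] width=3 -> value=5 (bin 101); offset now 11 = byte 1 bit 3; 37 bits remain
Read 3: bits[11:20] width=9 -> value=178 (bin 010110010); offset now 20 = byte 2 bit 4; 28 bits remain
Read 4: bits[20:32] width=12 -> value=1803 (bin 011100001011); offset now 32 = byte 4 bit 0; 16 bits remain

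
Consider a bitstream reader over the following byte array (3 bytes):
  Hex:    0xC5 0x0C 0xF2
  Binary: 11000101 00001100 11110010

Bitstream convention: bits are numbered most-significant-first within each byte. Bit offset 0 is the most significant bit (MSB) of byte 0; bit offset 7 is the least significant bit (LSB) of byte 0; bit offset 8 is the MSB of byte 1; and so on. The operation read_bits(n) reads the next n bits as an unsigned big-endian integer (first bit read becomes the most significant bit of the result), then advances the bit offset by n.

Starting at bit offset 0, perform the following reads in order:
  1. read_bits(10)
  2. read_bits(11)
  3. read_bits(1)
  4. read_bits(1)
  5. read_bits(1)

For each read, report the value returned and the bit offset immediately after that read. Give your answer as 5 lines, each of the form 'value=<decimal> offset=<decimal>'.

Answer: value=788 offset=10
value=414 offset=21
value=0 offset=22
value=1 offset=23
value=0 offset=24

Derivation:
Read 1: bits[0:10] width=10 -> value=788 (bin 1100010100); offset now 10 = byte 1 bit 2; 14 bits remain
Read 2: bits[10:21] width=11 -> value=414 (bin 00110011110); offset now 21 = byte 2 bit 5; 3 bits remain
Read 3: bits[21:22] width=1 -> value=0 (bin 0); offset now 22 = byte 2 bit 6; 2 bits remain
Read 4: bits[22:23] width=1 -> value=1 (bin 1); offset now 23 = byte 2 bit 7; 1 bits remain
Read 5: bits[23:24] width=1 -> value=0 (bin 0); offset now 24 = byte 3 bit 0; 0 bits remain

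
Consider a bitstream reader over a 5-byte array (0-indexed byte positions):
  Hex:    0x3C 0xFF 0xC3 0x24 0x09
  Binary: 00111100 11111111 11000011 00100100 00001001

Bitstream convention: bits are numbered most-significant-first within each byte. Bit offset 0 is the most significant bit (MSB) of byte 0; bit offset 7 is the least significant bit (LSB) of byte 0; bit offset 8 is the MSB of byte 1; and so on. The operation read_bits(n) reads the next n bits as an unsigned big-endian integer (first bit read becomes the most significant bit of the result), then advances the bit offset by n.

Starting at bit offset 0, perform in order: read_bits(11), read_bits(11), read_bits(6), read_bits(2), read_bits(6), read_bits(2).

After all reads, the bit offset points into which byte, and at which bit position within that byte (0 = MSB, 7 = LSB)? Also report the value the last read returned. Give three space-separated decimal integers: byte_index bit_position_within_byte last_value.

Read 1: bits[0:11] width=11 -> value=487 (bin 00111100111); offset now 11 = byte 1 bit 3; 29 bits remain
Read 2: bits[11:22] width=11 -> value=2032 (bin 11111110000); offset now 22 = byte 2 bit 6; 18 bits remain
Read 3: bits[22:28] width=6 -> value=50 (bin 110010); offset now 28 = byte 3 bit 4; 12 bits remain
Read 4: bits[28:30] width=2 -> value=1 (bin 01); offset now 30 = byte 3 bit 6; 10 bits remain
Read 5: bits[30:36] width=6 -> value=0 (bin 000000); offset now 36 = byte 4 bit 4; 4 bits remain
Read 6: bits[36:38] width=2 -> value=2 (bin 10); offset now 38 = byte 4 bit 6; 2 bits remain

Answer: 4 6 2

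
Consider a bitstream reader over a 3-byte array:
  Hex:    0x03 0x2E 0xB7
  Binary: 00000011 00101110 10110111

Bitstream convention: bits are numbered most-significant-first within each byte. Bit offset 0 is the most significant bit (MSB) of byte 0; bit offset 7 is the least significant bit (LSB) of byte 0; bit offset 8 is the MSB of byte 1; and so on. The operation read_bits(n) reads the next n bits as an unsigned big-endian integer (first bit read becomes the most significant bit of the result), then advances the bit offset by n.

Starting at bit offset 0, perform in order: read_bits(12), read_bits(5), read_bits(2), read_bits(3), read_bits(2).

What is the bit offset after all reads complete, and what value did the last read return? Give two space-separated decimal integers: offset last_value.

Answer: 24 3

Derivation:
Read 1: bits[0:12] width=12 -> value=50 (bin 000000110010); offset now 12 = byte 1 bit 4; 12 bits remain
Read 2: bits[12:17] width=5 -> value=29 (bin 11101); offset now 17 = byte 2 bit 1; 7 bits remain
Read 3: bits[17:19] width=2 -> value=1 (bin 01); offset now 19 = byte 2 bit 3; 5 bits remain
Read 4: bits[19:22] width=3 -> value=5 (bin 101); offset now 22 = byte 2 bit 6; 2 bits remain
Read 5: bits[22:24] width=2 -> value=3 (bin 11); offset now 24 = byte 3 bit 0; 0 bits remain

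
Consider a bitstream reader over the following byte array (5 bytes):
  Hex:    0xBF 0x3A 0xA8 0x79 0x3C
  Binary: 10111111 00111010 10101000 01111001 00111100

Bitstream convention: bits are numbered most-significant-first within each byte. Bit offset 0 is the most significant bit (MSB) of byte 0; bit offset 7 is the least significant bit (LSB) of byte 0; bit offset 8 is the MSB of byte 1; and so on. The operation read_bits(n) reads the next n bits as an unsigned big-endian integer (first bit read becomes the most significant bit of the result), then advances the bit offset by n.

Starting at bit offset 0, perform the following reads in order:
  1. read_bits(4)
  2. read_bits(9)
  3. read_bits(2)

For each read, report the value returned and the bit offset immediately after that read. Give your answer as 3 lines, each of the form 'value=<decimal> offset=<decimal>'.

Answer: value=11 offset=4
value=487 offset=13
value=1 offset=15

Derivation:
Read 1: bits[0:4] width=4 -> value=11 (bin 1011); offset now 4 = byte 0 bit 4; 36 bits remain
Read 2: bits[4:13] width=9 -> value=487 (bin 111100111); offset now 13 = byte 1 bit 5; 27 bits remain
Read 3: bits[13:15] width=2 -> value=1 (bin 01); offset now 15 = byte 1 bit 7; 25 bits remain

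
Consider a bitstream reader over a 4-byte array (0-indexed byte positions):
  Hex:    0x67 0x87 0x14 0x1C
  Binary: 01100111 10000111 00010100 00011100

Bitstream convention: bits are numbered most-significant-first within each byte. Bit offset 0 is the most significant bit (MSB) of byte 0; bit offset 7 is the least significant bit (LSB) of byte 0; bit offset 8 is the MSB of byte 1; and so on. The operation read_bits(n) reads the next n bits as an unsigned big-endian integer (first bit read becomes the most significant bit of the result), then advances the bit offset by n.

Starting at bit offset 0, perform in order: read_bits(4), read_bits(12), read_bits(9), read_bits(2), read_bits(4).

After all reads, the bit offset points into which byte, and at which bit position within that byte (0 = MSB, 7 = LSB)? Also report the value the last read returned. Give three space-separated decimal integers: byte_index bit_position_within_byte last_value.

Read 1: bits[0:4] width=4 -> value=6 (bin 0110); offset now 4 = byte 0 bit 4; 28 bits remain
Read 2: bits[4:16] width=12 -> value=1927 (bin 011110000111); offset now 16 = byte 2 bit 0; 16 bits remain
Read 3: bits[16:25] width=9 -> value=40 (bin 000101000); offset now 25 = byte 3 bit 1; 7 bits remain
Read 4: bits[25:27] width=2 -> value=0 (bin 00); offset now 27 = byte 3 bit 3; 5 bits remain
Read 5: bits[27:31] width=4 -> value=14 (bin 1110); offset now 31 = byte 3 bit 7; 1 bits remain

Answer: 3 7 14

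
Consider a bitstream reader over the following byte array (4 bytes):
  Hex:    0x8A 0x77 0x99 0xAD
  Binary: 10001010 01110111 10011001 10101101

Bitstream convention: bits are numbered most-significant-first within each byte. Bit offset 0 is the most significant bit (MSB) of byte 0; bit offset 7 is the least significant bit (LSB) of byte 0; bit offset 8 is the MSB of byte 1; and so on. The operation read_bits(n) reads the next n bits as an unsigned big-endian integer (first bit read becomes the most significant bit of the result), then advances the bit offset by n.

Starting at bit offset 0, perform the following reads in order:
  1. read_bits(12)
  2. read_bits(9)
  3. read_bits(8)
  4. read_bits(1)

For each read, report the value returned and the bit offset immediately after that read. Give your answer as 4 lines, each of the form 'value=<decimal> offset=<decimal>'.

Read 1: bits[0:12] width=12 -> value=2215 (bin 100010100111); offset now 12 = byte 1 bit 4; 20 bits remain
Read 2: bits[12:21] width=9 -> value=243 (bin 011110011); offset now 21 = byte 2 bit 5; 11 bits remain
Read 3: bits[21:29] width=8 -> value=53 (bin 00110101); offset now 29 = byte 3 bit 5; 3 bits remain
Read 4: bits[29:30] width=1 -> value=1 (bin 1); offset now 30 = byte 3 bit 6; 2 bits remain

Answer: value=2215 offset=12
value=243 offset=21
value=53 offset=29
value=1 offset=30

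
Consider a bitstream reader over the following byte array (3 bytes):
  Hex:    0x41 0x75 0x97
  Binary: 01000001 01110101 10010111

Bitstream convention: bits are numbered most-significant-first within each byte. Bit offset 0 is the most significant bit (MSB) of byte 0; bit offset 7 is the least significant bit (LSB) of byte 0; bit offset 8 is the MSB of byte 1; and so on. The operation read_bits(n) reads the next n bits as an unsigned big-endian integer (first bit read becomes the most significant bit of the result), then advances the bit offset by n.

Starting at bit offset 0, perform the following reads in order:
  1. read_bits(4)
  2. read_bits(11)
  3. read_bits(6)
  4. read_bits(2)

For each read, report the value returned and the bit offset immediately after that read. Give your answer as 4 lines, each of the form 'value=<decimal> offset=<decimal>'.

Read 1: bits[0:4] width=4 -> value=4 (bin 0100); offset now 4 = byte 0 bit 4; 20 bits remain
Read 2: bits[4:15] width=11 -> value=186 (bin 00010111010); offset now 15 = byte 1 bit 7; 9 bits remain
Read 3: bits[15:21] width=6 -> value=50 (bin 110010); offset now 21 = byte 2 bit 5; 3 bits remain
Read 4: bits[21:23] width=2 -> value=3 (bin 11); offset now 23 = byte 2 bit 7; 1 bits remain

Answer: value=4 offset=4
value=186 offset=15
value=50 offset=21
value=3 offset=23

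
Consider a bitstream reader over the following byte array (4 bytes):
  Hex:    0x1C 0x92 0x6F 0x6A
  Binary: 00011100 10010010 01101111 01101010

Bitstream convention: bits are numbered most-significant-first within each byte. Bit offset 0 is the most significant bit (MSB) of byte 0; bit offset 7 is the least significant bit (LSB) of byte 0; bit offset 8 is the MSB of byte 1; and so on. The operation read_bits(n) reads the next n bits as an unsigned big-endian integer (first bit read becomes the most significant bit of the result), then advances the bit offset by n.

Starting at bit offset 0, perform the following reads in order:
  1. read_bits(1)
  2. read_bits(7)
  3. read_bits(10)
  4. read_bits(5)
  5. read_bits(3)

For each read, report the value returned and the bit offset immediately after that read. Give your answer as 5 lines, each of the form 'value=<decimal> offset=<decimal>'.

Read 1: bits[0:1] width=1 -> value=0 (bin 0); offset now 1 = byte 0 bit 1; 31 bits remain
Read 2: bits[1:8] width=7 -> value=28 (bin 0011100); offset now 8 = byte 1 bit 0; 24 bits remain
Read 3: bits[8:18] width=10 -> value=585 (bin 1001001001); offset now 18 = byte 2 bit 2; 14 bits remain
Read 4: bits[18:23] width=5 -> value=23 (bin 10111); offset now 23 = byte 2 bit 7; 9 bits remain
Read 5: bits[23:26] width=3 -> value=5 (bin 101); offset now 26 = byte 3 bit 2; 6 bits remain

Answer: value=0 offset=1
value=28 offset=8
value=585 offset=18
value=23 offset=23
value=5 offset=26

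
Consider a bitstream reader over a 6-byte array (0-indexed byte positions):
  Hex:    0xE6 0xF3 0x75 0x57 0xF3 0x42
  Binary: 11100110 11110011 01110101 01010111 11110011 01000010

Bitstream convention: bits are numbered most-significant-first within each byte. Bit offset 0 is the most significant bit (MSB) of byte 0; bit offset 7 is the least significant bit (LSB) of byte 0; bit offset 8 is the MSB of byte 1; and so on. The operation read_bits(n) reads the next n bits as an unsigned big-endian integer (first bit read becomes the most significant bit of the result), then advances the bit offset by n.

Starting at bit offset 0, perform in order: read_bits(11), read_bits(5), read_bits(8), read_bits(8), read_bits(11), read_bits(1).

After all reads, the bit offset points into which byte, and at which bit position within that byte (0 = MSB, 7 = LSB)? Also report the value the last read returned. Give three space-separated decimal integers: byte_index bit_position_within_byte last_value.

Answer: 5 4 0

Derivation:
Read 1: bits[0:11] width=11 -> value=1847 (bin 11100110111); offset now 11 = byte 1 bit 3; 37 bits remain
Read 2: bits[11:16] width=5 -> value=19 (bin 10011); offset now 16 = byte 2 bit 0; 32 bits remain
Read 3: bits[16:24] width=8 -> value=117 (bin 01110101); offset now 24 = byte 3 bit 0; 24 bits remain
Read 4: bits[24:32] width=8 -> value=87 (bin 01010111); offset now 32 = byte 4 bit 0; 16 bits remain
Read 5: bits[32:43] width=11 -> value=1946 (bin 11110011010); offset now 43 = byte 5 bit 3; 5 bits remain
Read 6: bits[43:44] width=1 -> value=0 (bin 0); offset now 44 = byte 5 bit 4; 4 bits remain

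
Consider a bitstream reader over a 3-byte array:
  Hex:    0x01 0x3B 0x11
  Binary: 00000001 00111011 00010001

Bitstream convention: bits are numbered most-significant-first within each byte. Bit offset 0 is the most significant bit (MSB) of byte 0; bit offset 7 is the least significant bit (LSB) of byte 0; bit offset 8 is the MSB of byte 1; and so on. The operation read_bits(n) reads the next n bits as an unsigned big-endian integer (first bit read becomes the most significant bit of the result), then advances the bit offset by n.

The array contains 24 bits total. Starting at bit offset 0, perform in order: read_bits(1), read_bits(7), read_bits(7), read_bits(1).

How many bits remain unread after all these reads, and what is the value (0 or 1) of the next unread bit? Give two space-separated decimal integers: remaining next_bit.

Answer: 8 0

Derivation:
Read 1: bits[0:1] width=1 -> value=0 (bin 0); offset now 1 = byte 0 bit 1; 23 bits remain
Read 2: bits[1:8] width=7 -> value=1 (bin 0000001); offset now 8 = byte 1 bit 0; 16 bits remain
Read 3: bits[8:15] width=7 -> value=29 (bin 0011101); offset now 15 = byte 1 bit 7; 9 bits remain
Read 4: bits[15:16] width=1 -> value=1 (bin 1); offset now 16 = byte 2 bit 0; 8 bits remain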